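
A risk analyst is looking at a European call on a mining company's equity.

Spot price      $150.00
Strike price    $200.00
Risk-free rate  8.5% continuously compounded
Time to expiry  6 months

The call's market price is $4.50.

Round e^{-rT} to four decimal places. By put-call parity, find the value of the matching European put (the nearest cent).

exp(−rT) = exp(−0.085·0.5) = 0.9584
Put-call parity: C − P = S − K·e^(−rT) = 150 − 200·0.9584 = 150 − 191.6800 = -41.6800
P = C − (C − P) = 4.50 − (-41.6800) = 46.1800

$46.18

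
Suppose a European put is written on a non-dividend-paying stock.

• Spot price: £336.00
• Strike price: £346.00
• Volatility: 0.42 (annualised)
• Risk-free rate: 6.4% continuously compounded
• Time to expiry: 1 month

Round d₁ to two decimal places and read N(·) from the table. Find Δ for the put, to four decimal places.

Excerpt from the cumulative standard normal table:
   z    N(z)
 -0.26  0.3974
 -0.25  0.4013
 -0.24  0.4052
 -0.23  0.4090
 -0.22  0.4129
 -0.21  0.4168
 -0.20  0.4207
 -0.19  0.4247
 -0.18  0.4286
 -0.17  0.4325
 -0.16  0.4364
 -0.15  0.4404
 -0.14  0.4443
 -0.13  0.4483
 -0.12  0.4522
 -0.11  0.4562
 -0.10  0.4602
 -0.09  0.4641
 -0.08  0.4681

-0.5557

σ√T = 0.42 × 0.2887 = 0.1212
ln(S/K) + (r + σ²/2)T = ln(336/346) + (0.064 + 0.42²/2)·0.08333 = -0.0293 + 0.0127 = -0.0166
d₁ = -0.0166 / 0.1212 = -0.1373 → -0.14
N(d₁) = N(-0.14) = 0.4443
Δ_put = N(d₁) − 1 = 0.4443 − 1 = -0.5557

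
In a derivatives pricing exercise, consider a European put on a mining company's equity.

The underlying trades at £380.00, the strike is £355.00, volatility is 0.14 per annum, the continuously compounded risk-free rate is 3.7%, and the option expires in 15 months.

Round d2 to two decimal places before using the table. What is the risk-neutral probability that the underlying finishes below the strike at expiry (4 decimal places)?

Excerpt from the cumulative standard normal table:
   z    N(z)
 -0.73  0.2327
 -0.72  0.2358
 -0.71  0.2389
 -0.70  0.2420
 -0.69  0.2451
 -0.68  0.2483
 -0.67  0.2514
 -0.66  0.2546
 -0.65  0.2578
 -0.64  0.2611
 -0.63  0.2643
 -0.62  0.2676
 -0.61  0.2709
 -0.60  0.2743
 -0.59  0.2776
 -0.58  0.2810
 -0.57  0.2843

0.2578

σ√T = 0.14 × 1.1180 = 0.1565
d₁ = [ln(380/355) + (0.037 + 0.14²/2)·1.25] / 0.1565 = [0.0681 + 0.0585] / 0.1565 = 0.8085 which rounds to 0.81
d₂ = d₁ − σ√T = 0.8085 − 0.1565 = 0.6520 which rounds to 0.65
Risk-neutral Pr[S_T < K] = N(−d₂) = N(-0.65) = 0.2578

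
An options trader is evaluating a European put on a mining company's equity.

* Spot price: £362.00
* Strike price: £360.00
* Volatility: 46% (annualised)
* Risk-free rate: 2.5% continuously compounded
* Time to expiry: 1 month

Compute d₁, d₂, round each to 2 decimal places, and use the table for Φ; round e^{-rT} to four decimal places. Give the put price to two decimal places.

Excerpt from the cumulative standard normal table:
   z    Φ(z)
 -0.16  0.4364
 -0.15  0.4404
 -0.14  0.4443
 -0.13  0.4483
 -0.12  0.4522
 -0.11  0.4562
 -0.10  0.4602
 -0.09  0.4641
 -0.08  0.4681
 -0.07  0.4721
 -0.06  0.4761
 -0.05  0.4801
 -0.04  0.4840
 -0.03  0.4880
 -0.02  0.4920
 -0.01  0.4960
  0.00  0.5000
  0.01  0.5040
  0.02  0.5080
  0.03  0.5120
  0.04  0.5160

T = 0.08333;  σ√T = 0.1328
d₁ = [ln(362/360) + (0.025 + 0.46²/2)·0.08333] / 0.1328 = [0.0055 + 0.0109] / 0.1328 = 0.1238 which rounds to 0.12
d₂ = d₁ − σ√T = 0.1238 − 0.1328 = -0.0090 which rounds to -0.01
exp(−rT) = exp(−0.025·0.08333) = 0.9979
N(−d₂) = N(0.01) = 0.5040;  N(−d₁) = N(-0.12) = 0.4522
P = 360·0.9979·0.5040 − 362·0.4522 = 181.0590 − 163.6964 = 17.3626

£17.36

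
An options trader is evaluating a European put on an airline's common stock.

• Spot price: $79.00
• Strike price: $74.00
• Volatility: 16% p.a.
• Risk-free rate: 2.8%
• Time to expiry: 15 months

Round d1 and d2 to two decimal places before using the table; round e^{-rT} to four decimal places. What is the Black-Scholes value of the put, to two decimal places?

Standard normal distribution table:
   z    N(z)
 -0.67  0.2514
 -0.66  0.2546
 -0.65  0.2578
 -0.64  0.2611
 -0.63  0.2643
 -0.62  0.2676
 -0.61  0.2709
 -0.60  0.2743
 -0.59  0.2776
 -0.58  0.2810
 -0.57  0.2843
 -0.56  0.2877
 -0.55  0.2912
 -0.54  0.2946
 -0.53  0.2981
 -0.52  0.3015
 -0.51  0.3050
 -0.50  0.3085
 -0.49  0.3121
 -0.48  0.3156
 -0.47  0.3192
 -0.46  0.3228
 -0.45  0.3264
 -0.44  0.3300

$2.44

σ√T = 0.16·√1.25 = 0.1789
d₁ = [ln(79/74) + (0.028 + 0.16²/2)·1.25] / 0.1789 = [0.0654 + 0.0510] / 0.1789 = 0.6506 which rounds to 0.65
d₂ = d₁ − σ√T = 0.6506 − 0.1789 = 0.4717 which rounds to 0.47
exp(−rT) = exp(−0.028·1.25) = 0.9656
N(−d₂) = N(-0.47) = 0.3192;  N(−d₁) = N(-0.65) = 0.2578
P = 74·0.9656·0.3192 − 79·0.2578 = 22.8082 − 20.3662 = 2.4420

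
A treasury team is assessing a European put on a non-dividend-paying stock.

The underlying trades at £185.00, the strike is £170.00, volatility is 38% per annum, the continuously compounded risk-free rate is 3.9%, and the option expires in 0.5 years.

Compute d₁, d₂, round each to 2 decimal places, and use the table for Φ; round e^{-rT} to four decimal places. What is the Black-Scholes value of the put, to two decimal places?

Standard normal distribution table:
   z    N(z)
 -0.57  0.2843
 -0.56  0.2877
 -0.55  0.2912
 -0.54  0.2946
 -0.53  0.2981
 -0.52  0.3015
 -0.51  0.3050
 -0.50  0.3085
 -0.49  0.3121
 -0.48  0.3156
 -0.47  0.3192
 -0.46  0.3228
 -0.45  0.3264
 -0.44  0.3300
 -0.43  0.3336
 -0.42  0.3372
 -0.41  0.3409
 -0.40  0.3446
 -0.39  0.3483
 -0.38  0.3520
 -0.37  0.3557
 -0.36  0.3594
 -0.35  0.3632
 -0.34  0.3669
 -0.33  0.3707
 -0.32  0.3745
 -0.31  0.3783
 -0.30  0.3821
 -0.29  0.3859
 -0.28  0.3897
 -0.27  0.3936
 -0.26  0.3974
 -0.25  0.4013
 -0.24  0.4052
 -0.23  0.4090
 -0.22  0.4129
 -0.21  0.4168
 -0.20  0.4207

£11.13

σ√T = 0.38·√0.5 = 0.2687
d₁ = [ln(185/170) + (0.039 + 0.38²/2)·0.5] / 0.2687 = [0.0846 + 0.0556] / 0.2687 = 0.5216 → 0.52
d₂ = d₁ − σ√T = 0.5216 − 0.2687 = 0.2529 → 0.25
exp(−rT) = exp(−0.039·0.5) = 0.9807
P = 170·0.9807·N(-0.25) − 185·N(-0.52) = 170·0.9807·0.4013 − 185·0.3015 = 66.9043 − 55.7775 = 11.1268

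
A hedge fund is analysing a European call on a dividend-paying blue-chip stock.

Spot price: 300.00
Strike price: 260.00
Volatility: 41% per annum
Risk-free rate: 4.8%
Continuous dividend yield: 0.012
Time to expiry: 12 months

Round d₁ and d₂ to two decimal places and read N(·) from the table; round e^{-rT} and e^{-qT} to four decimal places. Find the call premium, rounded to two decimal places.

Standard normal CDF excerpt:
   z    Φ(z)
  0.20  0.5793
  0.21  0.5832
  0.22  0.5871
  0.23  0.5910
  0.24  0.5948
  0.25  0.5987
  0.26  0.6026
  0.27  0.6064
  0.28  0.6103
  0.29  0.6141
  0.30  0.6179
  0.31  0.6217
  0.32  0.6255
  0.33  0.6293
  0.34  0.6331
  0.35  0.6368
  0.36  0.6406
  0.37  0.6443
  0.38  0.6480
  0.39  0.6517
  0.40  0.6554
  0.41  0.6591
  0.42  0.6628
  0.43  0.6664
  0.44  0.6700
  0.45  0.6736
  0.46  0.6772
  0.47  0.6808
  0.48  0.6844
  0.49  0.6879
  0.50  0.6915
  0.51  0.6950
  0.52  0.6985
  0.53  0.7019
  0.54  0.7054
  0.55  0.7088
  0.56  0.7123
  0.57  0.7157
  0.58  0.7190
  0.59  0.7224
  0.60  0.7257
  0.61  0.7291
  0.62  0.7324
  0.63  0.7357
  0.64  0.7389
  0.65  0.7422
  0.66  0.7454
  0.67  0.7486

σ√T = 0.41 × 1.0000 = 0.4100
ln(S/K) + (r − q + σ²/2)T = ln(300/260) + (0.048 − 0.012 + 0.41²/2)·1 = 0.1431 + 0.1200 = 0.2632
d₁ = 0.2632 / 0.4100 = 0.6418 ⇒ 0.64
d₂ = d₁ − σ√T = 0.6418 − 0.4100 = 0.2318 ⇒ 0.23
e^(−qT) = e^(−0.012·1) = 0.9881;  e^(−rT) = e^(−0.048·1) = 0.9531
N(d₁) = N(0.64) = 0.7389;  N(d₂) = N(0.23) = 0.5910
C = 300·0.9881·0.7389 − 260·0.9531·0.5910 = 219.0321 − 146.4533 = 72.5788

72.58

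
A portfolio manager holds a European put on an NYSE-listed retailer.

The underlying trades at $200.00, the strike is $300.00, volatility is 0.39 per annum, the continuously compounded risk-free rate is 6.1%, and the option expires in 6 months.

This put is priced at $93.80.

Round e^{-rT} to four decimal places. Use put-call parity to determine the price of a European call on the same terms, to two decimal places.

e^(−rT) = e^(−0.061·0.5) = 0.9700
Put-call parity: C − P = S − K·e^(−rT) = 200 − 300·0.9700 = 200 − 291.0000 = -91.0000
C = P + (C − P) = 93.80 + (-91.0000) = 2.8000

$2.80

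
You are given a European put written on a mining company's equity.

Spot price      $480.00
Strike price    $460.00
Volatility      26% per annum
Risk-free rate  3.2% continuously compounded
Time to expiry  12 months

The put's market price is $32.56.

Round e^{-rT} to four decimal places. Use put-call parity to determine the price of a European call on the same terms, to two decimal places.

$67.05

e^(−rT) = e^(−0.032·1) = 0.9685
Put-call parity: C − P = S − K·e^(−rT) = 480 − 460·0.9685 = 480 − 445.5100 = 34.4900
C = P + (C − P) = 32.56 + (34.4900) = 67.0500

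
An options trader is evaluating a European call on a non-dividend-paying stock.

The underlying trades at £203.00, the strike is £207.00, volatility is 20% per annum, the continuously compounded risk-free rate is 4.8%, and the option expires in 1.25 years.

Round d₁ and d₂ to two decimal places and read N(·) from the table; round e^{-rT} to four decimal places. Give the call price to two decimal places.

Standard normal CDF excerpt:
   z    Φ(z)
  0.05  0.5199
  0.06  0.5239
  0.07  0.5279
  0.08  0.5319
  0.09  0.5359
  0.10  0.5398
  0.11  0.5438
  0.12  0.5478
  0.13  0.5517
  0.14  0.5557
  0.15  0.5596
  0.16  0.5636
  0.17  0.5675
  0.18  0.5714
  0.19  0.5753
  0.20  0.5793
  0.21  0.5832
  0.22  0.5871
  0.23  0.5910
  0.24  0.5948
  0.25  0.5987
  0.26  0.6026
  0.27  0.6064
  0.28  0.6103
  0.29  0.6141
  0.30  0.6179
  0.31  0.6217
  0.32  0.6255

£21.75

σ√T = 0.2 × 1.1180 = 0.2236
ln(S/K) + (r + σ²/2)T = ln(203/207) + (0.048 + 0.2²/2)·1.25 = -0.0195 + 0.0850 = 0.0655
d₁ = 0.0655 / 0.2236 = 0.2929 ⇒ 0.29
d₂ = d₁ − σ√T = 0.2929 − 0.2236 = 0.0693 ⇒ 0.07
e^(−rT) = e^(−0.048·1.25) = 0.9418
N(d₁) = N(0.29) = 0.6141;  N(d₂) = N(0.07) = 0.5279
C = 203·0.6141 − 207·0.9418·0.5279 = 124.6623 − 102.9155 = 21.7468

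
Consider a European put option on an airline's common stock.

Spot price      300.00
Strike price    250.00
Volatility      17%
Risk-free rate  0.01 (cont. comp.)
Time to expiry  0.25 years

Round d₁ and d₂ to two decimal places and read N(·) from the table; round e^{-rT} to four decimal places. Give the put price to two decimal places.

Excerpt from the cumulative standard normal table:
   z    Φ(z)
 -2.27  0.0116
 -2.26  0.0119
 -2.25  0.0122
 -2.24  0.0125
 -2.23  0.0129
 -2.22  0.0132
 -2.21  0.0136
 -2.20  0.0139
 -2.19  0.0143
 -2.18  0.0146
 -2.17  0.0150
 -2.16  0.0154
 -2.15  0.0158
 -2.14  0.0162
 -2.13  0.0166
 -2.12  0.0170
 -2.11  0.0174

T = 0.25;  σ√T = 0.0850
d₁ = [ln(300/250) + (0.01 + 0.17²/2)·0.25] / 0.0850 = [0.1823 + 0.0061] / 0.0850 = 2.2169 which rounds to 2.22
d₂ = d₁ − σ√T = 2.2169 − 0.0850 = 2.1319 which rounds to 2.13
exp(−rT) = exp(−0.01·0.25) = 0.9975
N(−d₂) = N(-2.13) = 0.0166;  N(−d₁) = N(-2.22) = 0.0132
P = 250·0.9975·0.0166 − 300·0.0132 = 4.1396 − 3.9600 = 0.1796

0.18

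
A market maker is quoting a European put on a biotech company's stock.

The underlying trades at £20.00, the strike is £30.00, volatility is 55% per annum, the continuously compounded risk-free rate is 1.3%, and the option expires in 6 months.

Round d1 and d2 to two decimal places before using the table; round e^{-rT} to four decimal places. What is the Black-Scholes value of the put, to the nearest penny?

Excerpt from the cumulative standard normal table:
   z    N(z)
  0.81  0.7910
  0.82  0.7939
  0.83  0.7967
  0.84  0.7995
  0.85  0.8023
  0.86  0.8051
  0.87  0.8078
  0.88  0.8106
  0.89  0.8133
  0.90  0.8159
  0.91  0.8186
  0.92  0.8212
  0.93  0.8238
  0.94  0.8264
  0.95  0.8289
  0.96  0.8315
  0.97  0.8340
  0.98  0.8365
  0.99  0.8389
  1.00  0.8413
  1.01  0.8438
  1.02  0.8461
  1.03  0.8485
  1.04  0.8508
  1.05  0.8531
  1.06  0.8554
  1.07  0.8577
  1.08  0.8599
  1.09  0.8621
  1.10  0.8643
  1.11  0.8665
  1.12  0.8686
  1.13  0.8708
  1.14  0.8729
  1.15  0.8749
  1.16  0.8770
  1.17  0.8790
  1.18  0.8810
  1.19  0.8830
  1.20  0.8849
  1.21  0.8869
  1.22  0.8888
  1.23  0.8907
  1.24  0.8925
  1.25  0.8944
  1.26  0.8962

£10.56

σ√T = 0.55 × 0.7071 = 0.3889
d₁ = [ln(20/30) + (0.013 + 0.55²/2)·0.5] / 0.3889 = [-0.4055 + 0.0821] / 0.3889 = -0.8314 which rounds to -0.83
d₂ = d₁ − σ√T = -0.8314 − 0.3889 = -1.2203 which rounds to -1.22
exp(−rT) = exp(−0.013·0.5) = 0.9935
N(−d₂) = N(1.22) = 0.8888;  N(−d₁) = N(0.83) = 0.7967
P = 30·0.9935·0.8888 − 20·0.7967 = 26.4907 − 15.9340 = 10.5567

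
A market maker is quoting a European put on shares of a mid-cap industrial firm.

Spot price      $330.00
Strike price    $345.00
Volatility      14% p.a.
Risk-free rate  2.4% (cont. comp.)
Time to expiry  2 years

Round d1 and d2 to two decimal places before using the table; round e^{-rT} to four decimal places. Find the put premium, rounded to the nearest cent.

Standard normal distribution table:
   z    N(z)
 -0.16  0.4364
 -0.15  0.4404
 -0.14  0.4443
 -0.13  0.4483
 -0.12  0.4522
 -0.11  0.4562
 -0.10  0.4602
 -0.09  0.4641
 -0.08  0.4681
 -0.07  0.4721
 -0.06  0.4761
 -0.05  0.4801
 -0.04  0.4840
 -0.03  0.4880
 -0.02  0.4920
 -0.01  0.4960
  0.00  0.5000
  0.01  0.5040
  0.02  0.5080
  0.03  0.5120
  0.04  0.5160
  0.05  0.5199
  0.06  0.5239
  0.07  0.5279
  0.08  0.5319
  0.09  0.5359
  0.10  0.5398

σ√T = 0.14·√2 = 0.1980
d₁ = [ln(330/345) + (0.024 + 0.14²/2)·2] / 0.1980 = [-0.0445 + 0.0676] / 0.1980 = 0.1169 which rounds to 0.12
d₂ = d₁ − σ√T = 0.1169 − 0.1980 = -0.0811 which rounds to -0.08
exp(−rT) = exp(−0.024·2) = 0.9531
P = 345·0.9531·N(0.08) − 330·N(-0.12) = 345·0.9531·0.5319 − 330·0.4522 = 174.8991 − 149.2260 = 25.6731

$25.67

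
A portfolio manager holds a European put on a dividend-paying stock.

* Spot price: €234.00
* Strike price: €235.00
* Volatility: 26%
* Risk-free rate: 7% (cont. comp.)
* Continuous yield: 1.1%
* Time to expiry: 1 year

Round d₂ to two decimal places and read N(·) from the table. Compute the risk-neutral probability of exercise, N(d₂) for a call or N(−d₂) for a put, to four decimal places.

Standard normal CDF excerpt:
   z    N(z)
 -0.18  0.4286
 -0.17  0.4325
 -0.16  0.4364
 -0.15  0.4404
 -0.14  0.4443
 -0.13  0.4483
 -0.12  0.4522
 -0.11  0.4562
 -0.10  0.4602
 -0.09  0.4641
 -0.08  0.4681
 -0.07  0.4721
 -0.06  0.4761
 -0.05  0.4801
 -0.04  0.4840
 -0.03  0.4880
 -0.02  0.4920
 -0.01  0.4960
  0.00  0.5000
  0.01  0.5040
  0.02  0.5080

0.4681

T = 1;  σ√T = 0.2600
ln(S/K) + (r − q + σ²/2)T = ln(234/235) + (0.07 − 0.011 + 0.26²/2)·1 = -0.0043 + 0.0928 = 0.0885
d₁ = 0.0885 / 0.2600 = 0.3405 ≈ 0.34
d₂ = d₁ − σ√T = 0.3405 − 0.2600 = 0.0805 ≈ 0.08
Pr(exercise) under Q = N(−d₂) = N(-0.08) = 0.4681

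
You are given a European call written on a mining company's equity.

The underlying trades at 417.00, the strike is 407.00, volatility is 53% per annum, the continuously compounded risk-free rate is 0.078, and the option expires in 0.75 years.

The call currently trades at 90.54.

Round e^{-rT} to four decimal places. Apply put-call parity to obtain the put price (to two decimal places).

57.42

exp(−rT) = exp(−0.078·0.75) = 0.9432
Put-call parity: C − P = S − K·e^(−rT) = 417 − 407·0.9432 = 417 − 383.8824 = 33.1176
P = C − (C − P) = 90.54 − (33.1176) = 57.4224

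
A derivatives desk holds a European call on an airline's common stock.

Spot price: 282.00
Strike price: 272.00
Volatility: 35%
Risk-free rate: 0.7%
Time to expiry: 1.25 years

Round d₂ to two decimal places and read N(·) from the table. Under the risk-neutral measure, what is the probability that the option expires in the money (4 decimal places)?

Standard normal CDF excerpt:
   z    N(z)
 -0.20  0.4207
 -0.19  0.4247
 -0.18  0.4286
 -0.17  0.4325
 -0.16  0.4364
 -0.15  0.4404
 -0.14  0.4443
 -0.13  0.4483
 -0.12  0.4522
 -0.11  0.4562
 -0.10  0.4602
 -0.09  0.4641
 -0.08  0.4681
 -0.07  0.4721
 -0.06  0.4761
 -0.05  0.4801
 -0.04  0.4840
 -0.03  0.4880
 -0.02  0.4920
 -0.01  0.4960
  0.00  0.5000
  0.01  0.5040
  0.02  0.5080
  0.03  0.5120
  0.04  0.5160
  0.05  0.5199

σ√T = 0.35·√1.25 = 0.3913
d₁ = [ln(282/272) + (0.007 + 0.35²/2)·1.25] / 0.3913 = [0.0361 + 0.0853] / 0.3913 = 0.3103 ⇒ 0.31
d₂ = d₁ − σ√T = 0.3103 − 0.3913 = -0.0810 ⇒ -0.08
Pr(exercise) under Q = N(d₂) = 0.4681

0.4681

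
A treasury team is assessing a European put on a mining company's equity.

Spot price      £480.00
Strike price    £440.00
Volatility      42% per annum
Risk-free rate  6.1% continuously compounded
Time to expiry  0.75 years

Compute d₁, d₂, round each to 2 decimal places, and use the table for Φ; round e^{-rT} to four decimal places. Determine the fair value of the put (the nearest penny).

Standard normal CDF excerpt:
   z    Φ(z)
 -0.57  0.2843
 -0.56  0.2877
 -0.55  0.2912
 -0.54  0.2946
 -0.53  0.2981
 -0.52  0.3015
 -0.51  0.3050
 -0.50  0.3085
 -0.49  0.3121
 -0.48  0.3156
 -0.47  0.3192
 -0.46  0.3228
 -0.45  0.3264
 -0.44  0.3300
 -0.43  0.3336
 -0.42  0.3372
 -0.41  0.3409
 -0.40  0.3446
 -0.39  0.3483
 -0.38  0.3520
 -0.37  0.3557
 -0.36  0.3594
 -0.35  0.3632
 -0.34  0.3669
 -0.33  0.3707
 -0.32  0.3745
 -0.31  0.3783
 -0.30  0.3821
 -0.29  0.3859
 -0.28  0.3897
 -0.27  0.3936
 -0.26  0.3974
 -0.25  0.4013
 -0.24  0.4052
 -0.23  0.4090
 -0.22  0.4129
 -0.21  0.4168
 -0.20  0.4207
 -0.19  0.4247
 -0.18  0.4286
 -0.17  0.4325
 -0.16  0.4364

T = 0.75;  σ√T = 0.3637
d₁ = [ln(480/440) + (0.061 + 0.42²/2)·0.75] / 0.3637 = [0.0870 + 0.1119] / 0.3637 = 0.5469 ≈ 0.55
d₂ = d₁ − σ√T = 0.5469 − 0.3637 = 0.1831 ≈ 0.18
exp(−rT) = exp(−0.061·0.75) = 0.9553
N(−d₂) = N(-0.18) = 0.4286;  N(−d₁) = N(-0.55) = 0.2912
P = 440·0.9553·0.4286 − 480·0.2912 = 180.1543 − 139.7760 = 40.3783

£40.38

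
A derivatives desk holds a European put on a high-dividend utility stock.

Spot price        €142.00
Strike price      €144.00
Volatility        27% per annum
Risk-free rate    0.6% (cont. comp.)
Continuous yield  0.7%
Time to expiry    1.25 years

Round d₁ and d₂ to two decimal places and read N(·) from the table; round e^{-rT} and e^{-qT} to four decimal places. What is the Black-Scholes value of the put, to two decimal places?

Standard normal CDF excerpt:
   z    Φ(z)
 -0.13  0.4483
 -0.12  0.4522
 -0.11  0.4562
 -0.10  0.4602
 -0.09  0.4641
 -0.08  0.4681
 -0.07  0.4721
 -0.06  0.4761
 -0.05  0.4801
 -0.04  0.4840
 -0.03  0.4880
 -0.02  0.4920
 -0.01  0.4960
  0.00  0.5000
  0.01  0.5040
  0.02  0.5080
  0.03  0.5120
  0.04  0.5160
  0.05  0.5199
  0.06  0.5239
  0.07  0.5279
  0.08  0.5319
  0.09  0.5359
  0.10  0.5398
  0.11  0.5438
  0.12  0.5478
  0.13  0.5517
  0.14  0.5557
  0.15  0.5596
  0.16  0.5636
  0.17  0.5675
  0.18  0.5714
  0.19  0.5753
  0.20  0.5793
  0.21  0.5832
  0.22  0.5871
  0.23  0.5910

€18.01

σ√T = 0.27·√1.25 = 0.3019
d₁ = [ln(142/144) + (0.006 − 0.007 + 0.27²/2)·1.25] / 0.3019 = [-0.0140 + 0.0443] / 0.3019 = 0.1005 which rounds to 0.10
d₂ = d₁ − σ√T = 0.1005 − 0.3019 = -0.2014 which rounds to -0.20
e^(−qT) = e^(−0.007·1.25) = 0.9913;  e^(−rT) = e^(−0.006·1.25) = 0.9925
N(−d₂) = N(0.20) = 0.5793;  N(−d₁) = N(-0.10) = 0.4602
P = 144·0.9925·0.5793 − 142·0.9913·0.4602 = 82.7936 − 64.7799 = 18.0137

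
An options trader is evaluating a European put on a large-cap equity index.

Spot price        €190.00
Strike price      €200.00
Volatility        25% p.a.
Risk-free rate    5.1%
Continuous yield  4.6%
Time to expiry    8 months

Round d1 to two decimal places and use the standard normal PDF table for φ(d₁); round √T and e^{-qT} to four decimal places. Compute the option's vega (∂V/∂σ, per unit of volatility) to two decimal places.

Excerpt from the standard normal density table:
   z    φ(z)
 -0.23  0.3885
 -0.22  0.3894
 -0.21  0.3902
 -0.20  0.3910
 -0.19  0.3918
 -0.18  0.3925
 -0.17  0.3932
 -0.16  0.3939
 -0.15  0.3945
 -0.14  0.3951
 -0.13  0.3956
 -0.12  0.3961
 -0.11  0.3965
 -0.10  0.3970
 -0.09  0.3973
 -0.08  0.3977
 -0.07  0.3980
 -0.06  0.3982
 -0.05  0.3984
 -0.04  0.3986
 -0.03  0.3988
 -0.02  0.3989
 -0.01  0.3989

T = 0.6667;  σ√T = 0.2041
d₁ = [ln(190/200) + (0.051 − 0.046 + 0.25²/2)·0.6667] / 0.2041 = [-0.0513 + 0.0242] / 0.2041 = -0.1329 ≈ -0.13
√T = √0.6667 = 0.8165
φ(d₁) = φ(-0.13) = 0.3956
exp(−qT) = exp(−0.046·0.6667) = 0.9698
vega = S·exp(−qT)·φ(d₁)·√T = 190·0.9698·0.3956·0.8165 = 59.5180

59.52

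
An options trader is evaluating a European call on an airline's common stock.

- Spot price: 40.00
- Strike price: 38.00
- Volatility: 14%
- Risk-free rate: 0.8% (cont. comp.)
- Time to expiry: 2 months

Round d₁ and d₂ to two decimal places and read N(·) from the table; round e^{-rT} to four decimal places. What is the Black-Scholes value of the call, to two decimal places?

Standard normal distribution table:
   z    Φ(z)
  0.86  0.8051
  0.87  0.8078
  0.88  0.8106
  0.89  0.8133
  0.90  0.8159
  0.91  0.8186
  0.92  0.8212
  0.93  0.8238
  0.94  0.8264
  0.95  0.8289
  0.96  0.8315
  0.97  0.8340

2.29

T = 0.1667;  σ√T = 0.0572
d₁ = [ln(40/38) + (0.008 + ½·0.14²)·0.1667] / (σ√T) = (0.0513 + 0.0030) / 0.0572 = 0.9494 which rounds to 0.95
d₂ = 0.9494 − 0.0572 = 0.8922 which rounds to 0.89
e^(−rT) = e^(−0.008·0.1667) = 0.9987
C = 40·N(0.95) − 38·0.9987·N(0.89) = 40·0.8289 − 38·0.9987·0.8133 = 33.1560 − 30.8652 = 2.2908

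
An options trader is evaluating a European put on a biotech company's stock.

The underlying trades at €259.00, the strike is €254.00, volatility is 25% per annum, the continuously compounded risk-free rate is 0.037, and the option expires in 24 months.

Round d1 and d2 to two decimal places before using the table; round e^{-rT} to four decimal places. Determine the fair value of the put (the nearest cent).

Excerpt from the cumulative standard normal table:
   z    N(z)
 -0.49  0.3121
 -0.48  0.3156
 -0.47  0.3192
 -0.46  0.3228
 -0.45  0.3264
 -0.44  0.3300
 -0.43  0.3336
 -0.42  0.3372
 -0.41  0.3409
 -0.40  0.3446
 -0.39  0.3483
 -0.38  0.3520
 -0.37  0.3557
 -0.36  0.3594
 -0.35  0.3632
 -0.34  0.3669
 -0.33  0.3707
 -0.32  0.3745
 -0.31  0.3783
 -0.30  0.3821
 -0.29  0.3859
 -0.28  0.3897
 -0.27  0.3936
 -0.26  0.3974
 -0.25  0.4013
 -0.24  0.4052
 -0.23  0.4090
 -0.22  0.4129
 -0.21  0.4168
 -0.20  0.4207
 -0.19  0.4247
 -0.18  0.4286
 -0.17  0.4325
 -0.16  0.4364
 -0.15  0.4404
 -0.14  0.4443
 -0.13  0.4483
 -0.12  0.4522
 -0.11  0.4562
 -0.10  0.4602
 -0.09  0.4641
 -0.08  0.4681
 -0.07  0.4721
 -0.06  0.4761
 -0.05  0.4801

σ√T = 0.25·√2 = 0.3536
ln(S/K) + (r + σ²/2)T = ln(259/254) + (0.037 + 0.25²/2)·2 = 0.0195 + 0.1365 = 0.1560
d₁ = 0.1560 / 0.3536 = 0.4412 ≈ 0.44
d₂ = d₁ − σ√T = 0.4412 − 0.3536 = 0.0877 ≈ 0.09
exp(−rT) = exp(−0.037·2) = 0.9287
N(−d₂) = N(-0.09) = 0.4641;  N(−d₁) = N(-0.44) = 0.3300
P = 254·0.9287·0.4641 − 259·0.3300 = 109.4765 − 85.4700 = 24.0065

€24.01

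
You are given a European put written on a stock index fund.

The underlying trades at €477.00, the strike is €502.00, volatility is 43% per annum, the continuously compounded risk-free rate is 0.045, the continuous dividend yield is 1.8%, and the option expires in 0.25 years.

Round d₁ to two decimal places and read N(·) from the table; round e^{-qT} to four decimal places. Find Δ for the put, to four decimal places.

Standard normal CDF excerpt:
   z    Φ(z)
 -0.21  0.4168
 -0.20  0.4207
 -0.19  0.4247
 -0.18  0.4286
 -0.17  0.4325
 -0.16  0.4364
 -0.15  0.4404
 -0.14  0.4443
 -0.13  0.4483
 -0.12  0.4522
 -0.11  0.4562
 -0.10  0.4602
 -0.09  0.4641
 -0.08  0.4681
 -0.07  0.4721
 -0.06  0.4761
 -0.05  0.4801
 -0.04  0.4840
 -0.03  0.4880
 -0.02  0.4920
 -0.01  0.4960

σ√T = 0.43·√0.25 = 0.2150
d₁ = [ln(477/502) + (0.045 − 0.018 + 0.43²/2)·0.25] / 0.2150 = [-0.0511 + 0.0299] / 0.2150 = -0.0987 ⇒ -0.10
N(d₁) = N(-0.10) = 0.4602
Δ_put = e^(−qT)·(N(d₁) − 1) = 0.9955·(0.4602 − 1) = -0.5374

-0.5374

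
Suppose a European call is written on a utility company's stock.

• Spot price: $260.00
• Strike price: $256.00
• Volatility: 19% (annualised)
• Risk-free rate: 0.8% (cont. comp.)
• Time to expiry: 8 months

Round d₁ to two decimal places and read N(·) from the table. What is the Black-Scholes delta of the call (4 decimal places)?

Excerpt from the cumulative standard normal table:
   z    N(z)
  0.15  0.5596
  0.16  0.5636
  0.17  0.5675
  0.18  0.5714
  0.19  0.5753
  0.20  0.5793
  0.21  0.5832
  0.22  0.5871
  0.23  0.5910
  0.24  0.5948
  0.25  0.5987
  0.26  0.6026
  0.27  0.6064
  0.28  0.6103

σ√T = 0.19·√0.6667 = 0.1551
d₁ = [ln(260/256) + (0.008 + 0.19²/2)·0.6667] / 0.1551 = [0.0155 + 0.0174] / 0.1551 = 0.2119 ≈ 0.21
N(d₁) = N(0.21) = 0.5832
Δ_call = N(d₁) = 0.5832

0.5832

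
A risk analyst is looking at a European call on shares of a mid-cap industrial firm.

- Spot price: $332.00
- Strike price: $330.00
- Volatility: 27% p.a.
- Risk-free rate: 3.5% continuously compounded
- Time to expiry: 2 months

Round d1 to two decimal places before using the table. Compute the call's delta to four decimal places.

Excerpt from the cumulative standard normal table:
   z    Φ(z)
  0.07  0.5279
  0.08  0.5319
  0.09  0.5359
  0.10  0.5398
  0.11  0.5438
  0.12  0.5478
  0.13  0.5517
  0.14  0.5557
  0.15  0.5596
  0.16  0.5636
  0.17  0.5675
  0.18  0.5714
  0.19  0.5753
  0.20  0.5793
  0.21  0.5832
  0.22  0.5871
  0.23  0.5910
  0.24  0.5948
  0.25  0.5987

0.5636

σ√T = 0.27·√0.1667 = 0.1102
d₁ = [ln(332/330) + (0.035 + ½·0.27²)·0.1667] / (σ√T) = (0.0060 + 0.0119) / 0.1102 = 0.1629 ≈ 0.16
N(d₁) = N(0.16) = 0.5636
Δ_call = N(d₁) = 0.5636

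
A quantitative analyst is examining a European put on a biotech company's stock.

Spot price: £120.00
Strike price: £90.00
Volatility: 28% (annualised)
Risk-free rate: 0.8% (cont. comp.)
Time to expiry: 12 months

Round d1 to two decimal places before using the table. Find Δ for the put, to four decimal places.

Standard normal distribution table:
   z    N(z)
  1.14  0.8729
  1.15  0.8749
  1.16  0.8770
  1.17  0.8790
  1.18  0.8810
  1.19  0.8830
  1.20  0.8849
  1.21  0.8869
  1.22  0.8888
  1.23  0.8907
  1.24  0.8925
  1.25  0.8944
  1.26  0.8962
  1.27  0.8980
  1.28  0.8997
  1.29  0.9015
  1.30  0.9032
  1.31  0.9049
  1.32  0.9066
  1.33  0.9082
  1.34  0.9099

-0.1151

σ√T = 0.28 × 1.0000 = 0.2800
d₁ = [ln(120/90) + (0.008 + 0.28²/2)·1] / 0.2800 = [0.2877 + 0.0472] / 0.2800 = 1.1960 → 1.20
N(d₁) = N(1.20) = 0.8849
Δ_put = N(d₁) − 1 = 0.8849 − 1 = -0.1151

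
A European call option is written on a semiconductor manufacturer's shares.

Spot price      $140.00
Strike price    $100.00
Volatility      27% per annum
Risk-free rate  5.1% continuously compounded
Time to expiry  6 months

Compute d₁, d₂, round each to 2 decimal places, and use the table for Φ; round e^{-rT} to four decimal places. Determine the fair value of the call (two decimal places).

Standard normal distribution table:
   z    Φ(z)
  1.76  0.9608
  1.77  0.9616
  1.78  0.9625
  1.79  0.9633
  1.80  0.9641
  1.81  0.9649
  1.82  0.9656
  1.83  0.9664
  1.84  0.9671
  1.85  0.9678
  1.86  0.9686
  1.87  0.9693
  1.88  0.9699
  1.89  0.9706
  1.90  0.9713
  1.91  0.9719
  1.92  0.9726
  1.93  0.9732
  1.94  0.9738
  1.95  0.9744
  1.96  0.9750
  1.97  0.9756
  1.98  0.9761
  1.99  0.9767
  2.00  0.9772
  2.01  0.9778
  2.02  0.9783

σ√T = 0.27·√0.5 = 0.1909
d₁ = [ln(140/100) + (0.051 + 0.27²/2)·0.5] / 0.1909 = [0.3365 + 0.0437] / 0.1909 = 1.9914 → 1.99
d₂ = d₁ − σ√T = 1.9914 − 0.1909 = 1.8005 → 1.80
e^(−rT) = e^(−0.051·0.5) = 0.9748
C = 140·N(1.99) − 100·0.9748·N(1.80) = 140·0.9767 − 100·0.9748·0.9641 = 136.7380 − 93.9805 = 42.7575

$42.76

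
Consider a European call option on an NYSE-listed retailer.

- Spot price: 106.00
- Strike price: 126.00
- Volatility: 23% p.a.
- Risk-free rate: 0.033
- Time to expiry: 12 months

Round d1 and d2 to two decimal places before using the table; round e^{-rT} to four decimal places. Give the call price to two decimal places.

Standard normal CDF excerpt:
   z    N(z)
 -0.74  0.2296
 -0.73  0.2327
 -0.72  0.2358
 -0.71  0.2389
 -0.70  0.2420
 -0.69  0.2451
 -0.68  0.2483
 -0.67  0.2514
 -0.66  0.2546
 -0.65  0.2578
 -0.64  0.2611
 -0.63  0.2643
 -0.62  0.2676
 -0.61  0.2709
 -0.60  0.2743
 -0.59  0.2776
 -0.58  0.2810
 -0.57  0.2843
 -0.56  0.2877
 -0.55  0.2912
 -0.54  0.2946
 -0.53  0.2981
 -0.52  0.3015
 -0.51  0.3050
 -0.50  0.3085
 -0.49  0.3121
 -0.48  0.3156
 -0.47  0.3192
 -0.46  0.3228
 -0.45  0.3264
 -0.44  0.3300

4.34

σ√T = 0.23 × 1.0000 = 0.2300
d₁ = [ln(106/126) + (0.033 + 0.23²/2)·1] / 0.2300 = [-0.1728 + 0.0595] / 0.2300 = -0.4930 ⇒ -0.49
d₂ = d₁ − σ√T = -0.4930 − 0.2300 = -0.7230 ⇒ -0.72
exp(−rT) = exp(−0.033·1) = 0.9675
N(d₁) = N(-0.49) = 0.3121;  N(d₂) = N(-0.72) = 0.2358
C = 106·0.3121 − 126·0.9675·0.2358 = 33.0826 − 28.7452 = 4.3374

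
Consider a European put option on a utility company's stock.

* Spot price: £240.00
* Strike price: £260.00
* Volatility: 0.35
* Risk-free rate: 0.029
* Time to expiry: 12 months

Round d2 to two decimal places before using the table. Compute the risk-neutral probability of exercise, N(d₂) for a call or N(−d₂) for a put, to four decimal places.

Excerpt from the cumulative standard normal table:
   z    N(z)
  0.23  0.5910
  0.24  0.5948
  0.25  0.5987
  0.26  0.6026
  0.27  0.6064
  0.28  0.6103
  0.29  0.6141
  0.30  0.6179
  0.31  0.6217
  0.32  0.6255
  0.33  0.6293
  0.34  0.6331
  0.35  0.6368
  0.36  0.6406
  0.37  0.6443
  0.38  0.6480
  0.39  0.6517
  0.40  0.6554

0.6255

σ√T = 0.35·√1 = 0.3500
ln(S/K) + (r + σ²/2)T = ln(240/260) + (0.029 + 0.35²/2)·1 = -0.0800 + 0.0902 = 0.0102
d₁ = 0.0102 / 0.3500 = 0.0292 ⇒ 0.03
d₂ = d₁ − σ√T = 0.0292 − 0.3500 = -0.3208 ⇒ -0.32
Risk-neutral Pr[S_T < K] = N(−d₂) = N(0.32) = 0.6255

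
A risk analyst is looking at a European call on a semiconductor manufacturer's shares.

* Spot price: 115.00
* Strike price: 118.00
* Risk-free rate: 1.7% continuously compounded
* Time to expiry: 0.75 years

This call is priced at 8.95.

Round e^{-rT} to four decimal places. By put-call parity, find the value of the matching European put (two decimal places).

10.45

exp(−rT) = exp(−0.017·0.75) = 0.9873
Put-call parity: C − P = S − K·e^(−rT) = 115 − 118·0.9873 = 115 − 116.5014 = -1.5014
P = C − (C − P) = 8.95 − (-1.5014) = 10.4514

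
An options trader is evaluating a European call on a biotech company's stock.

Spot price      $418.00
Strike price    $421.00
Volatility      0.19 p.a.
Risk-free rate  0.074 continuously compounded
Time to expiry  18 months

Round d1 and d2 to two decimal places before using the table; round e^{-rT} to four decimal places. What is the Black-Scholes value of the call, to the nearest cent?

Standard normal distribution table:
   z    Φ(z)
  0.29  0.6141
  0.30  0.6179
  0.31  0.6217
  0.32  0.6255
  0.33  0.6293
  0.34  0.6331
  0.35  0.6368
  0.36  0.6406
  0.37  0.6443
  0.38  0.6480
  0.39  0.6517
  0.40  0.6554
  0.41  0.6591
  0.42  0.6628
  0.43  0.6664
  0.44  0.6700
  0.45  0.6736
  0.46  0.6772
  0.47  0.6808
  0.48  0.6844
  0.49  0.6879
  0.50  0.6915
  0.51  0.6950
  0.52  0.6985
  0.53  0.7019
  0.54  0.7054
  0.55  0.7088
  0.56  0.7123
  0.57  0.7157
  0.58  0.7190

σ√T = 0.19 × 1.2247 = 0.2327
d₁ = [ln(418/421) + (0.074 + 0.19²/2)·1.5] / 0.2327 = [-0.0072 + 0.1381] / 0.2327 = 0.5626 ≈ 0.56
d₂ = d₁ − σ√T = 0.5626 − 0.2327 = 0.3299 ≈ 0.33
exp(−rT) = exp(−0.074·1.5) = 0.8949
N(d₁) = N(0.56) = 0.7123;  N(d₂) = N(0.33) = 0.6293
C = 418·0.7123 − 421·0.8949·0.6293 = 297.7414 − 237.0906 = 60.6508

$60.65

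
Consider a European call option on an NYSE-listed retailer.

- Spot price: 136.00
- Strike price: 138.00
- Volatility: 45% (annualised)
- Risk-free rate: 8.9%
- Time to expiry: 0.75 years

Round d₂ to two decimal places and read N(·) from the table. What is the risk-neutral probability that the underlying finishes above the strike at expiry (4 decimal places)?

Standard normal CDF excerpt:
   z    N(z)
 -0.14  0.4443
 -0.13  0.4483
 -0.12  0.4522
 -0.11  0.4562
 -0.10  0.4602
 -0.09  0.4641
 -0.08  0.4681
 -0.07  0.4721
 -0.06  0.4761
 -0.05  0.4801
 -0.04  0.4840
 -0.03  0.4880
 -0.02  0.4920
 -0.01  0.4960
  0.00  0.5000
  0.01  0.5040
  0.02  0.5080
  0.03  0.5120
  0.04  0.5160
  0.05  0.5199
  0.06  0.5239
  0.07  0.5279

0.4761

T = 0.75;  σ√T = 0.3897
d₁ = [ln(136/138) + (0.089 + 0.45²/2)·0.75] / 0.3897 = [-0.0146 + 0.1427] / 0.3897 = 0.3287 ⇒ 0.33
d₂ = d₁ − σ√T = 0.3287 − 0.3897 = -0.0610 ⇒ -0.06
Risk-neutral Pr[S_T > K] = N(d₂) = N(-0.06) = 0.4761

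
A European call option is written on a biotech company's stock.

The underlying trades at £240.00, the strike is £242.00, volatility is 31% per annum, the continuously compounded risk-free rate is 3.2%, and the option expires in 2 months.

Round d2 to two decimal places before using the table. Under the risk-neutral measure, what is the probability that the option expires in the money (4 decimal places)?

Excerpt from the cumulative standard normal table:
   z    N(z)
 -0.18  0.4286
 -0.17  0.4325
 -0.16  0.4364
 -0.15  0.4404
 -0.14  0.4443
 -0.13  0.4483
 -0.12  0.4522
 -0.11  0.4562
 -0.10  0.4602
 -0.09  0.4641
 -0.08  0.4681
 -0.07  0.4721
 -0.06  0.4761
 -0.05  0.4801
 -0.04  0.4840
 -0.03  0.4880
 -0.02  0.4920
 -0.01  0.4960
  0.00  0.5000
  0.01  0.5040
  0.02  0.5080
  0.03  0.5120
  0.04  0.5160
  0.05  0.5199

0.4641

σ√T = 0.31 × 0.4082 = 0.1266
ln(S/K) + (r + σ²/2)T = ln(240/242) + (0.032 + 0.31²/2)·0.1667 = -0.0083 + 0.0133 = 0.0050
d₁ = 0.0050 / 0.1266 = 0.0398 → 0.04
d₂ = d₁ − σ√T = 0.0398 − 0.1266 = -0.0867 → -0.09
Risk-neutral Pr[S_T > K] = N(d₂) = N(-0.09) = 0.4641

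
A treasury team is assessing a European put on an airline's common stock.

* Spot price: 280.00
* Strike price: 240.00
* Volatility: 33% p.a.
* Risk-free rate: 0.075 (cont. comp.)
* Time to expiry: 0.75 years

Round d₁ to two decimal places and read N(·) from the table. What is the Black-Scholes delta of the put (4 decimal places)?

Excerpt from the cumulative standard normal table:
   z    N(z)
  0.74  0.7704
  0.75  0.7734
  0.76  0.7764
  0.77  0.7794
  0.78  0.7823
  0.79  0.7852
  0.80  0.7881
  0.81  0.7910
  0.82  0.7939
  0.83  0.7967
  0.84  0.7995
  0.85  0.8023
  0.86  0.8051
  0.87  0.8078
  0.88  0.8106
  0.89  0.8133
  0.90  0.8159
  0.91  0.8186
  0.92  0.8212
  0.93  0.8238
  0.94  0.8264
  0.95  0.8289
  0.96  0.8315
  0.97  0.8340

-0.1894

σ√T = 0.33·√0.75 = 0.2858
d₁ = [ln(280/240) + (0.075 + ½·0.33²)·0.75] / (σ√T) = (0.1542 + 0.0971) / 0.2858 = 0.8791 → 0.88
N(d₁) = N(0.88) = 0.8106
Δ_put = N(d₁) − 1 = 0.8106 − 1 = -0.1894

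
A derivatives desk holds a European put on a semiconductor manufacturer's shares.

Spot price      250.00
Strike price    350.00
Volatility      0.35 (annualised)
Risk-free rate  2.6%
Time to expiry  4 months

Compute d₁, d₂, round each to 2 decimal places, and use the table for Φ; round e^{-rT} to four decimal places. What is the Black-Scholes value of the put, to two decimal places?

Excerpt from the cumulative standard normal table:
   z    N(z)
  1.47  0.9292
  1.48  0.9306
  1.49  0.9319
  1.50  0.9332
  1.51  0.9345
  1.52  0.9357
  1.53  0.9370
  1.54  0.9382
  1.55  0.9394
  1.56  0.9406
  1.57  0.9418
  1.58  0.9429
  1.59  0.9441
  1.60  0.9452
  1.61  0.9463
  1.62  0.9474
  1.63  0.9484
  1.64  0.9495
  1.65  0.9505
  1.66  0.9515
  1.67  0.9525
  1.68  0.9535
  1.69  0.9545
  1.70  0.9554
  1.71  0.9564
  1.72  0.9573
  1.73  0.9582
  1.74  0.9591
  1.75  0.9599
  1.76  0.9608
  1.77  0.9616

98.25

T = 0.3333;  σ√T = 0.2021
ln(S/K) + (r + σ²/2)T = ln(250/350) + (0.026 + 0.35²/2)·0.3333 = -0.3365 + 0.0291 = -0.3074
d₁ = -0.3074 / 0.2021 = -1.5212 → -1.52
d₂ = d₁ − σ√T = -1.5212 − 0.2021 = -1.7233 → -1.72
exp(−rT) = exp(−0.026·0.3333) = 0.9914
P = 350·0.9914·N(1.72) − 250·N(1.52) = 350·0.9914·0.9573 − 250·0.9357 = 332.1735 − 233.9250 = 98.2485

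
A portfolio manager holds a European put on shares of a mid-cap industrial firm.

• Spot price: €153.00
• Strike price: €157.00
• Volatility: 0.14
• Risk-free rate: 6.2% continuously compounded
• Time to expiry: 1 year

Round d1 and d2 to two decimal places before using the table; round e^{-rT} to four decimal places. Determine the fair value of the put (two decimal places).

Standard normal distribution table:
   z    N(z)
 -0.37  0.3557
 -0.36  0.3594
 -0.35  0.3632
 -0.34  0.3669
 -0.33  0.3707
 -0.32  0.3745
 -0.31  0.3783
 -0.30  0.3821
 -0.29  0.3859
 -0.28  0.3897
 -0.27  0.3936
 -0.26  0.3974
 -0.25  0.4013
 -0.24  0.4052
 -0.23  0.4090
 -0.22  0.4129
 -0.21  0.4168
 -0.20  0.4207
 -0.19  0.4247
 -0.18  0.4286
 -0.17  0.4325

€5.95

σ√T = 0.14·√1 = 0.1400
d₁ = [ln(153/157) + (0.062 + 0.14²/2)·1] / 0.1400 = [-0.0258 + 0.0718] / 0.1400 = 0.3285 which rounds to 0.33
d₂ = d₁ − σ√T = 0.3285 − 0.1400 = 0.1885 which rounds to 0.19
e^(−rT) = e^(−0.062·1) = 0.9399
N(−d₂) = N(-0.19) = 0.4247;  N(−d₁) = N(-0.33) = 0.3707
P = 157·0.9399·0.4247 − 153·0.3707 = 62.6706 − 56.7171 = 5.9535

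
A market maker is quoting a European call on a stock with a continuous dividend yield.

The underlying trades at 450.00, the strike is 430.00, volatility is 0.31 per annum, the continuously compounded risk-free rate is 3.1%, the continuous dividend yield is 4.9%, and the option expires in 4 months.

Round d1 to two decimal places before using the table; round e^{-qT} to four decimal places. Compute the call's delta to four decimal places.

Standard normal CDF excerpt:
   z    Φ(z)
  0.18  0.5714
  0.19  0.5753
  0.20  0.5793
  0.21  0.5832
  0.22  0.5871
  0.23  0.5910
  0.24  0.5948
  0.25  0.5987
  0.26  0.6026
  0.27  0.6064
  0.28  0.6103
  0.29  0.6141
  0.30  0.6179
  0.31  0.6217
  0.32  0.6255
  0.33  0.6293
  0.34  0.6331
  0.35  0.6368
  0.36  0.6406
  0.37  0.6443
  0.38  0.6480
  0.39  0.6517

σ√T = 0.31 × 0.5774 = 0.1790
ln(S/K) + (r − q + σ²/2)T = ln(450/430) + (0.031 − 0.049 + 0.31²/2)·0.3333 = 0.0455 + 0.0100 = 0.0555
d₁ = 0.0555 / 0.1790 = 0.3100 ⇒ 0.31
N(d₁) = N(0.31) = 0.6217
Δ_call = e^(−qT)·N(d₁) = 0.9838·0.6217 = 0.6116

0.6116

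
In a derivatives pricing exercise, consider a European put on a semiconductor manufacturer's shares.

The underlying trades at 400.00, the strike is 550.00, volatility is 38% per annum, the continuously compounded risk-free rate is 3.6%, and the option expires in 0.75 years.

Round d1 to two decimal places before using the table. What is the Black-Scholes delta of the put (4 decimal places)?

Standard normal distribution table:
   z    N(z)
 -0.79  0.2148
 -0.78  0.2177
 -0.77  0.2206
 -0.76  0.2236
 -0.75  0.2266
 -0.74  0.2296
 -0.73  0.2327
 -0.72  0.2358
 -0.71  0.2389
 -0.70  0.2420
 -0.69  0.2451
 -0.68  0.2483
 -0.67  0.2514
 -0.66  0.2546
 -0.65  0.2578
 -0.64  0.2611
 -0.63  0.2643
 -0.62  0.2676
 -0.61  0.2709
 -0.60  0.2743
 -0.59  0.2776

-0.7642

σ√T = 0.38·√0.75 = 0.3291
d₁ = [ln(400/550) + (0.036 + ½·0.38²)·0.75] / (σ√T) = (-0.3185 + 0.0811) / 0.3291 = -0.7211 ⇒ -0.72
N(d₁) = N(-0.72) = 0.2358
Δ_put = N(d₁) − 1 = 0.2358 − 1 = -0.7642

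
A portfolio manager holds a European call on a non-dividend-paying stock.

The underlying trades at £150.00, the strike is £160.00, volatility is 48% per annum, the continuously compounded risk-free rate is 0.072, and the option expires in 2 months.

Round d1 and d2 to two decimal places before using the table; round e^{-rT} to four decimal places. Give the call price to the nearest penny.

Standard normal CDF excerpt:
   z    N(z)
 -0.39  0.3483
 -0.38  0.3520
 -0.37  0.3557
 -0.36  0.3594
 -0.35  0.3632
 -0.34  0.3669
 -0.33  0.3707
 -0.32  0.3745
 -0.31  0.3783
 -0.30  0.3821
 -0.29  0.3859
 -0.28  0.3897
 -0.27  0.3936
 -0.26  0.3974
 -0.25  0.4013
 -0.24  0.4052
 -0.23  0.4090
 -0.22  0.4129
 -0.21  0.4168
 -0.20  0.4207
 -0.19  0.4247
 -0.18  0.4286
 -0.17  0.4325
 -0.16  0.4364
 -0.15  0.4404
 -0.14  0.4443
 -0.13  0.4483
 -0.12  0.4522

£8.64

σ√T = 0.48·√0.1667 = 0.1960
ln(S/K) + (r + σ²/2)T = ln(150/160) + (0.072 + 0.48²/2)·0.1667 = -0.0645 + 0.0312 = -0.0333
d₁ = -0.0333 / 0.1960 = -0.1701 which rounds to -0.17
d₂ = d₁ − σ√T = -0.1701 − 0.1960 = -0.3661 which rounds to -0.37
e^(−rT) = e^(−0.072·0.1667) = 0.9881
N(d₁) = N(-0.17) = 0.4325;  N(d₂) = N(-0.37) = 0.3557
C = 150·0.4325 − 160·0.9881·0.3557 = 64.8750 − 56.2347 = 8.6403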